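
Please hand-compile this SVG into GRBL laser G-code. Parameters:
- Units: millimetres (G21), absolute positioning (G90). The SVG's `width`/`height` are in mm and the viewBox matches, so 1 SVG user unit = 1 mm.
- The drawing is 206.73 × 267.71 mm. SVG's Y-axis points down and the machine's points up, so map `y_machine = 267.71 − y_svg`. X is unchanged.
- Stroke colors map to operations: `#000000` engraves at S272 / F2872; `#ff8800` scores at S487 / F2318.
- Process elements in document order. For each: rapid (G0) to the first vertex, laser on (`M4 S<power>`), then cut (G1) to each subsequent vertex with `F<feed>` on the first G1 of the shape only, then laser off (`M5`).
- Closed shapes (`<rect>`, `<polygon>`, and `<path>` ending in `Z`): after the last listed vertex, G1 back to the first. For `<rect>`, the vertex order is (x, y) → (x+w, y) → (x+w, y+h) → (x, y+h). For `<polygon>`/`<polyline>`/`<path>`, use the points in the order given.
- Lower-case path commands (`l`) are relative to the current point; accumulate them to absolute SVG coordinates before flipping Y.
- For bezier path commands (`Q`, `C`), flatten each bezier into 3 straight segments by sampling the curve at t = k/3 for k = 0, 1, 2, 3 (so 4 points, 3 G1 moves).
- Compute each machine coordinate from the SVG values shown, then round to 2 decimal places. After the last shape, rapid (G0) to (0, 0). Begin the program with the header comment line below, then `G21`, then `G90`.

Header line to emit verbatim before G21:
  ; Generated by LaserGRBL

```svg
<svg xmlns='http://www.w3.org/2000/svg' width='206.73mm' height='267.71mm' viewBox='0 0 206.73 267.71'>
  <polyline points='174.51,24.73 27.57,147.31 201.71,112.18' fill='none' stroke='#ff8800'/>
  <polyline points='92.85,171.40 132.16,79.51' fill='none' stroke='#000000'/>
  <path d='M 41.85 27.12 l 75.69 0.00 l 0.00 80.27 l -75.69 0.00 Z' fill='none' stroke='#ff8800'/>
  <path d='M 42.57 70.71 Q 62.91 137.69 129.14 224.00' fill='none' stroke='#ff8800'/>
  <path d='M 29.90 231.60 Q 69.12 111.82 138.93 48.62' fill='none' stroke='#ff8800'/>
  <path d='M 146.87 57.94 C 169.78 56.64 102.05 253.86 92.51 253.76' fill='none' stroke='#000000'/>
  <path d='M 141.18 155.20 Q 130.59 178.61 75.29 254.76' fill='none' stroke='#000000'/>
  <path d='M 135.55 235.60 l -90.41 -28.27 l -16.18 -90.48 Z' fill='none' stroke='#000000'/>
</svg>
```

; Generated by LaserGRBL
G21
G90
G0 X174.51 Y242.98
M4 S487
G1 X27.57 Y120.40 F2318
G1 X201.71 Y155.53
M5
G0 X92.85 Y96.31
M4 S272
G1 X132.16 Y188.20 F2872
M5
G0 X41.85 Y240.59
M4 S487
G1 X117.54 Y240.59 F2318
G1 X117.54 Y160.32
G1 X41.85 Y160.32
G1 X41.85 Y240.59
M5
G0 X42.57 Y197.00
M4 S487
G1 X61.23 Y150.20 F2318
G1 X90.09 Y99.10
G1 X129.14 Y43.71
M5
G0 X29.90 Y36.11
M4 S487
G1 X59.45 Y109.68 F2318
G1 X95.79 Y170.67
G1 X138.93 Y219.09
M5
G0 X146.87 Y209.77
M4 S272
G1 X145.08 Y159.56 F2872
G1 X115.93 Y64.96
G1 X92.51 Y13.95
M5
G0 X141.18 Y112.51
M4 S272
G1 X129.15 Y91.04 F2872
G1 X107.19 Y57.86
G1 X75.29 Y12.95
M5
G0 X135.55 Y32.11
M4 S272
G1 X45.14 Y60.38 F2872
G1 X28.96 Y150.86
G1 X135.55 Y32.11
M5
G0 X0.00 Y0.00

1 u = 1 mm; y_m = 267.71 − y.

[1] `<polyline>` open polyline, #ff8800→score S487 F2318: (174.51,242.98) → (27.57,120.40) → (201.71,155.53)

[2] `<polyline>` line segment, #000000→engrave S272 F2872: (92.85,96.31) → (132.16,188.20)

[3] `<path>` rectangle, #ff8800→score S487 F2318: (41.85,240.59) → (117.54,240.59) → (117.54,160.32) → (41.85,160.32) → (41.85,240.59) (closed)

[4] `<path>` quadratic bezier, #ff8800→score S487 F2318: (42.57,197.00) → (61.23,150.20) → (90.09,99.10) → (129.14,43.71)

[5] `<path>` quadratic bezier, #ff8800→score S487 F2318: (29.90,36.11) → (59.45,109.68) → (95.79,170.67) → (138.93,219.09)

[6] `<path>` cubic bezier, #000000→engrave S272 F2872: (146.87,209.77) → (145.08,159.56) → (115.93,64.96) → (92.51,13.95)

[7] `<path>` quadratic bezier, #000000→engrave S272 F2872: (141.18,112.51) → (129.15,91.04) → (107.19,57.86) → (75.29,12.95)

[8] `<path>` closed polygon, #000000→engrave S272 F2872: (135.55,32.11) → (45.14,60.38) → (28.96,150.86) → (135.55,32.11) (closed)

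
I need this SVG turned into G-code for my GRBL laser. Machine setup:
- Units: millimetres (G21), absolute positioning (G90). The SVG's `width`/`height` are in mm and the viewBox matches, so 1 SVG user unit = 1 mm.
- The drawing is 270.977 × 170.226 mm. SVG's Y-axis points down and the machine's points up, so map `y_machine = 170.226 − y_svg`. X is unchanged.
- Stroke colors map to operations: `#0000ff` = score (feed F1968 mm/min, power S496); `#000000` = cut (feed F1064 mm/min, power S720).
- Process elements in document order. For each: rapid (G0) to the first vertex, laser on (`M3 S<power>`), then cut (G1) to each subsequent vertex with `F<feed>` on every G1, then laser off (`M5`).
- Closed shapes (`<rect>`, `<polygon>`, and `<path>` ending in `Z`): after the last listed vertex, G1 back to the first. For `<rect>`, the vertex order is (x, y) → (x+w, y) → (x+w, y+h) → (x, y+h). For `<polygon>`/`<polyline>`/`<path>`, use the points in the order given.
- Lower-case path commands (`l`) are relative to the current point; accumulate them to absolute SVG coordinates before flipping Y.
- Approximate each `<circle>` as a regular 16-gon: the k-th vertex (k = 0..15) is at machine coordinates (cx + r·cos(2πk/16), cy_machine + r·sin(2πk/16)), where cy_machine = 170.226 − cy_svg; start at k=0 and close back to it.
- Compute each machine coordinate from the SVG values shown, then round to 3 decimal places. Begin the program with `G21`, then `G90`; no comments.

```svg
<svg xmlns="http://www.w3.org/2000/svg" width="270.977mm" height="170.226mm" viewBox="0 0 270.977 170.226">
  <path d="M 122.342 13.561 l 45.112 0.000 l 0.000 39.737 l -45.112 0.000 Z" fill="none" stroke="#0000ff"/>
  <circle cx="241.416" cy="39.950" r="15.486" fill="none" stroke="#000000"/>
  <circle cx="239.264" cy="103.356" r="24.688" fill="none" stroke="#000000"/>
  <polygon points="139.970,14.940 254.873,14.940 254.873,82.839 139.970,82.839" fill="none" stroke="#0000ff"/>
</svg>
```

1 u = 1 mm; y_m = 170.226 − y.

[1] `<path>` rectangle, #0000ff→score S496 F1968: (122.342,156.665) → (167.454,156.665) → (167.454,116.928) → (122.342,116.928) → (122.342,156.665) (closed)

[2] `<circle>` circle, #000000→cut S720 F1064: (256.902,130.276) → (255.723,136.202) → (252.366,141.226) → (247.342,144.583) → (241.416,145.762) → (235.490,144.583) → (230.466,141.226) → (227.109,136.202) → (225.930,130.276) → (227.109,124.350) → (230.466,119.326) → (235.490,115.969) → (241.416,114.790) → (247.342,115.969) → (252.366,119.326) → (255.723,124.350) → (256.902,130.276) (closed)

[3] `<circle>` circle, #000000→cut S720 F1064: (263.952,66.870) → (262.073,76.318) → (256.721,84.327) → (248.712,89.679) → (239.264,91.558) → (229.816,89.679) → (221.807,84.327) → (216.455,76.318) → (214.576,66.870) → (216.455,57.422) → (221.807,49.413) → (229.816,44.061) → (239.264,42.182) → (248.712,44.061) → (256.721,49.413) → (262.073,57.422) → (263.952,66.870) (closed)

[4] `<polygon>` rectangle, #0000ff→score S496 F1968: (139.970,155.286) → (254.873,155.286) → (254.873,87.387) → (139.970,87.387) → (139.970,155.286) (closed)

G21
G90
G0 X122.342 Y156.665
M3 S496
G1 X167.454 Y156.665 F1968
G1 X167.454 Y116.928 F1968
G1 X122.342 Y116.928 F1968
G1 X122.342 Y156.665 F1968
M5
G0 X256.902 Y130.276
M3 S720
G1 X255.723 Y136.202 F1064
G1 X252.366 Y141.226 F1064
G1 X247.342 Y144.583 F1064
G1 X241.416 Y145.762 F1064
G1 X235.490 Y144.583 F1064
G1 X230.466 Y141.226 F1064
G1 X227.109 Y136.202 F1064
G1 X225.930 Y130.276 F1064
G1 X227.109 Y124.350 F1064
G1 X230.466 Y119.326 F1064
G1 X235.490 Y115.969 F1064
G1 X241.416 Y114.790 F1064
G1 X247.342 Y115.969 F1064
G1 X252.366 Y119.326 F1064
G1 X255.723 Y124.350 F1064
G1 X256.902 Y130.276 F1064
M5
G0 X263.952 Y66.870
M3 S720
G1 X262.073 Y76.318 F1064
G1 X256.721 Y84.327 F1064
G1 X248.712 Y89.679 F1064
G1 X239.264 Y91.558 F1064
G1 X229.816 Y89.679 F1064
G1 X221.807 Y84.327 F1064
G1 X216.455 Y76.318 F1064
G1 X214.576 Y66.870 F1064
G1 X216.455 Y57.422 F1064
G1 X221.807 Y49.413 F1064
G1 X229.816 Y44.061 F1064
G1 X239.264 Y42.182 F1064
G1 X248.712 Y44.061 F1064
G1 X256.721 Y49.413 F1064
G1 X262.073 Y57.422 F1064
G1 X263.952 Y66.870 F1064
M5
G0 X139.970 Y155.286
M3 S496
G1 X254.873 Y155.286 F1968
G1 X254.873 Y87.387 F1968
G1 X139.970 Y87.387 F1968
G1 X139.970 Y155.286 F1968
M5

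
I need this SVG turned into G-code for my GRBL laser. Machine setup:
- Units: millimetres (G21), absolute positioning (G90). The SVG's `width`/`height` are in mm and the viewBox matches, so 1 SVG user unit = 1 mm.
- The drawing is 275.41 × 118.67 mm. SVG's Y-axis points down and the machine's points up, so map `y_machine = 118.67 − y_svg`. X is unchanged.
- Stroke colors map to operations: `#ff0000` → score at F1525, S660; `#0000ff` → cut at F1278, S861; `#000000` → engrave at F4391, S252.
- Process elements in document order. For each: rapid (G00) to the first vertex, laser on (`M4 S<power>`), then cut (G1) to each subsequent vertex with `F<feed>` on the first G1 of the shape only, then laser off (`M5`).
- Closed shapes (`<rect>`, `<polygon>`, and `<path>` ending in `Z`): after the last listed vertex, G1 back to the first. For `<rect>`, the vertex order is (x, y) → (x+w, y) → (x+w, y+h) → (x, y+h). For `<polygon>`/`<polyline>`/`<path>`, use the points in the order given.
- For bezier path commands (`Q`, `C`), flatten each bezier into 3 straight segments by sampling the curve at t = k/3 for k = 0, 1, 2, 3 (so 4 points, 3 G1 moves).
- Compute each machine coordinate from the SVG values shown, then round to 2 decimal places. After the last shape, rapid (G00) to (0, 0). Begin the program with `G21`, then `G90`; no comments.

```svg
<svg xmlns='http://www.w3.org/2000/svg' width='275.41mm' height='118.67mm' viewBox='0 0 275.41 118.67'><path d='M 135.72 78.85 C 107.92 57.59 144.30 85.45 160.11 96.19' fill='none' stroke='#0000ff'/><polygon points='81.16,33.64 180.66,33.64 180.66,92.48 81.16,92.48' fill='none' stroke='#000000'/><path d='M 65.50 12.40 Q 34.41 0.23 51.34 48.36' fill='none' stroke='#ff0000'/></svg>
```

G21
G90
G00 X135.72 Y39.82
M4 S861
G1 X126.17 Y47.16 F1278
G1 X140.58 Y36.47
G1 X160.11 Y22.48
M5
G00 X81.16 Y85.03
M4 S252
G1 X180.66 Y85.03 F4391
G1 X180.66 Y26.19
G1 X81.16 Y26.19
G1 X81.16 Y85.03
M5
G00 X65.50 Y106.27
M4 S660
G1 X50.11 Y107.68 F1525
G1 X45.39 Y95.70
G1 X51.34 Y70.31
M5
G00 X0.00 Y0.00

Since the viewBox matches the mm dimensions, user units are millimetres directly. The only transform is the Y-flip y_m = 118.67 − y_svg.

Shape 1 is a cubic bezier drawn with `<path>`. Its stroke #0000ff means cut at S861, F1278. After flipping Y the toolpath is (135.72,39.82) → (126.17,47.16) → (140.58,36.47) → (160.11,22.48).

Shape 2 is a rectangle drawn with `<polygon>`. Its stroke #000000 means engrave at S252, F4391. After flipping Y the toolpath is (81.16,85.03) → (180.66,85.03) → (180.66,26.19) → (81.16,26.19) → (81.16,85.03), returning to the start.

Shape 3 is a quadratic bezier drawn with `<path>`. Its stroke #ff0000 means score at S660, F1525. After flipping Y the toolpath is (65.50,106.27) → (50.11,107.68) → (45.39,95.70) → (51.34,70.31).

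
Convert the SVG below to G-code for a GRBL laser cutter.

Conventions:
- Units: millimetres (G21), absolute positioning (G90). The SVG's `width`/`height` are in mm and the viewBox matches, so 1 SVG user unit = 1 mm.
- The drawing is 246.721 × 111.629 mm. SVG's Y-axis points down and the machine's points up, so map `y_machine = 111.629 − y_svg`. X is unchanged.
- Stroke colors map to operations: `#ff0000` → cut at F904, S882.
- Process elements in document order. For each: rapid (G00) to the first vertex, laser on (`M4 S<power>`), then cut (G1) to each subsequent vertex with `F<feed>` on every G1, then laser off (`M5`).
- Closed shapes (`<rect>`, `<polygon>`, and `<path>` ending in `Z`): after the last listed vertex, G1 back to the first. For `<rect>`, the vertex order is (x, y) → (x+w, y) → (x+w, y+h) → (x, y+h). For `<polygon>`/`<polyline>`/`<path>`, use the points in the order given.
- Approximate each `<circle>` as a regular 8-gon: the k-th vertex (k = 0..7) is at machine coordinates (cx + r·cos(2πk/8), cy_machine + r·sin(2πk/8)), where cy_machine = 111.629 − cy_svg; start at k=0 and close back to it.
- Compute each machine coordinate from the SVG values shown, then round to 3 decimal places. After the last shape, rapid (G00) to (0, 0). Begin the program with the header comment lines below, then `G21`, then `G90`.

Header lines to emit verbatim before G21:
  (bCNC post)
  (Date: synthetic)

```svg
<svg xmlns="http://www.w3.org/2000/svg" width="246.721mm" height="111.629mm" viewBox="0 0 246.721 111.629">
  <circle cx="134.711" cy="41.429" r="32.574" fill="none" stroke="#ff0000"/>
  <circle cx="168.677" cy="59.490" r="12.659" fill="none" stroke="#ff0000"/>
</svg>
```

viewBox `0 0 246.721 111.629` with mm width/height → 1 unit = 1 mm. Flip: y_m = 111.629 − y_svg.

**Shape 1** — `<circle>` circle, stroke `#ff0000` → cut (S882, F904). Machine vertices: (167.285,70.200) → (157.744,93.233) → (134.711,102.774) → (111.678,93.233) → (102.137,70.200) → (111.678,47.167) → (134.711,37.626) → (157.744,47.167) → (167.285,70.200). Closed: final G1 returns to the first vertex.

**Shape 2** — `<circle>` circle, stroke `#ff0000` → cut (S882, F904). Machine vertices: (181.336,52.139) → (177.628,61.090) → (168.677,64.798) → (159.726,61.090) → (156.018,52.139) → (159.726,43.188) → (168.677,39.480) → (177.628,43.188) → (181.336,52.139). Closed: final G1 returns to the first vertex.

(bCNC post)
(Date: synthetic)
G21
G90
G00 X167.285 Y70.200
M4 S882
G1 X157.744 Y93.233 F904
G1 X134.711 Y102.774 F904
G1 X111.678 Y93.233 F904
G1 X102.137 Y70.200 F904
G1 X111.678 Y47.167 F904
G1 X134.711 Y37.626 F904
G1 X157.744 Y47.167 F904
G1 X167.285 Y70.200 F904
M5
G00 X181.336 Y52.139
M4 S882
G1 X177.628 Y61.090 F904
G1 X168.677 Y64.798 F904
G1 X159.726 Y61.090 F904
G1 X156.018 Y52.139 F904
G1 X159.726 Y43.188 F904
G1 X168.677 Y39.480 F904
G1 X177.628 Y43.188 F904
G1 X181.336 Y52.139 F904
M5
G00 X0.000 Y0.000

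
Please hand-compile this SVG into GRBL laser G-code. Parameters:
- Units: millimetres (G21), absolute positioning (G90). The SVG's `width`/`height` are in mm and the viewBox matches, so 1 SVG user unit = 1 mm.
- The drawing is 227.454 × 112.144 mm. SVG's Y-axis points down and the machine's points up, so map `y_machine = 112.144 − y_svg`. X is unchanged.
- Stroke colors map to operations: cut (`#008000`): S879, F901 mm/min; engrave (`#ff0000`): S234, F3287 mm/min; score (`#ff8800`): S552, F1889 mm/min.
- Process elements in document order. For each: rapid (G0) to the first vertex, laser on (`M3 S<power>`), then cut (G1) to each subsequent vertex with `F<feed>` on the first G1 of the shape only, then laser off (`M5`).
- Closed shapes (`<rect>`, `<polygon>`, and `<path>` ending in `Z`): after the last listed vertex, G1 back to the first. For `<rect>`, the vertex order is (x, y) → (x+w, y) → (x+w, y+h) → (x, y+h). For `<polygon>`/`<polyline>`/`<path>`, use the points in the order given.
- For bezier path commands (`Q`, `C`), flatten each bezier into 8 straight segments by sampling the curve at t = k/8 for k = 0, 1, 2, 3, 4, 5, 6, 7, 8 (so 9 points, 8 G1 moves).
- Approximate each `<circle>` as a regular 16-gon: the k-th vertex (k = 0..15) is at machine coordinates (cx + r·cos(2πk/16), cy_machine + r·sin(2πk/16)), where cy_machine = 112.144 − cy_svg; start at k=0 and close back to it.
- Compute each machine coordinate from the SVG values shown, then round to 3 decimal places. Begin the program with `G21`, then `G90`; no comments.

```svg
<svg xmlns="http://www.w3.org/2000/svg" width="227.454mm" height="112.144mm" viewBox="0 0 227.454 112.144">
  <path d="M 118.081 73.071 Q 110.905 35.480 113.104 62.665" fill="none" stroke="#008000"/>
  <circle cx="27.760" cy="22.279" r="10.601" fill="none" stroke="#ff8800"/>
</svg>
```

Since the viewBox matches the mm dimensions, user units are millimetres directly. The only transform is the Y-flip y_m = 112.144 − y_svg.

Shape 1 is a quadratic bezier drawn with `<path>`. Its stroke #008000 means cut at S879, F901. After flipping Y the toolpath is (118.081,39.073) → (116.433,47.459) → (115.079,53.820) → (114.017,58.157) → (113.249,60.470) → (112.773,60.759) → (112.590,59.023) → (112.701,55.263) → (113.104,49.479).

Shape 2 is a circle drawn with `<circle>`. Its stroke #ff8800 means score at S552, F1889. After flipping Y the toolpath is (38.361,89.865) → (37.554,93.922) → (35.256,97.361) → (31.817,99.659) → (27.760,100.466) → (23.703,99.659) → (20.264,97.361) → (17.966,93.922) → (17.159,89.865) → (17.966,85.808) → (20.264,82.369) → (23.703,80.071) → (27.760,79.264) → (31.817,80.071) → (35.256,82.369) → (37.554,85.808) → (38.361,89.865), returning to the start.

G21
G90
G0 X118.081 Y39.073
M3 S879
G1 X116.433 Y47.459 F901
G1 X115.079 Y53.820
G1 X114.017 Y58.157
G1 X113.249 Y60.470
G1 X112.773 Y60.759
G1 X112.590 Y59.023
G1 X112.701 Y55.263
G1 X113.104 Y49.479
M5
G0 X38.361 Y89.865
M3 S552
G1 X37.554 Y93.922 F1889
G1 X35.256 Y97.361
G1 X31.817 Y99.659
G1 X27.760 Y100.466
G1 X23.703 Y99.659
G1 X20.264 Y97.361
G1 X17.966 Y93.922
G1 X17.159 Y89.865
G1 X17.966 Y85.808
G1 X20.264 Y82.369
G1 X23.703 Y80.071
G1 X27.760 Y79.264
G1 X31.817 Y80.071
G1 X35.256 Y82.369
G1 X37.554 Y85.808
G1 X38.361 Y89.865
M5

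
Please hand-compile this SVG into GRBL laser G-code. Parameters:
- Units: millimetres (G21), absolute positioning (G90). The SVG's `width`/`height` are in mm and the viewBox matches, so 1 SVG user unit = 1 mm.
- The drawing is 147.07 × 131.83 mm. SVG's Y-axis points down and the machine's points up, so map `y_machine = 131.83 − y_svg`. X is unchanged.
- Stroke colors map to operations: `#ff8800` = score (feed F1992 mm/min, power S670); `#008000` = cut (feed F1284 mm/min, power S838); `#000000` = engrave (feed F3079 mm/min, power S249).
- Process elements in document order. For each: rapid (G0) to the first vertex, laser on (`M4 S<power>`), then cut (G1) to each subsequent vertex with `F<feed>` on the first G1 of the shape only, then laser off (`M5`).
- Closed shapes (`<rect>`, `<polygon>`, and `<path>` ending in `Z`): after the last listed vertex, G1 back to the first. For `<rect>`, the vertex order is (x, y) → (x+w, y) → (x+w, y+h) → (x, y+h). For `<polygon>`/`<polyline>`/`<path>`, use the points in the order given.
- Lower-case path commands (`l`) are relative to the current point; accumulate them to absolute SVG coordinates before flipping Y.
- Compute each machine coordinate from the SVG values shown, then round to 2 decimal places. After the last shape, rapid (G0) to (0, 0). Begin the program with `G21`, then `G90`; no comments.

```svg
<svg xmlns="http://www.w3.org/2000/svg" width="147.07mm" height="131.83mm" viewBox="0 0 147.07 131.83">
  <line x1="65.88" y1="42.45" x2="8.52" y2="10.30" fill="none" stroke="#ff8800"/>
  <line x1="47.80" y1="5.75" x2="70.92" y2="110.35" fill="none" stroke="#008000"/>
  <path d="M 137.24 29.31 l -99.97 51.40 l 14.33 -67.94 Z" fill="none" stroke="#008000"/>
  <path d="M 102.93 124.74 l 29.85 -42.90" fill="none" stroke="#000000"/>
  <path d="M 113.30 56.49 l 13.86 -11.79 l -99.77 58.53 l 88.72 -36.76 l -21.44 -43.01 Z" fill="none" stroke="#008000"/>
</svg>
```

G21
G90
G0 X65.88 Y89.38
M4 S670
G1 X8.52 Y121.53 F1992
M5
G0 X47.80 Y126.08
M4 S838
G1 X70.92 Y21.48 F1284
M5
G0 X137.24 Y102.52
M4 S838
G1 X37.27 Y51.12 F1284
G1 X51.60 Y119.06
G1 X137.24 Y102.52
M5
G0 X102.93 Y7.09
M4 S249
G1 X132.78 Y49.99 F3079
M5
G0 X113.30 Y75.34
M4 S838
G1 X127.16 Y87.13 F1284
G1 X27.39 Y28.60
G1 X116.11 Y65.36
G1 X94.67 Y108.37
G1 X113.30 Y75.34
M5
G0 X0.00 Y0.00

1 u = 1 mm; y_m = 131.83 − y.

[1] `<line>` line segment, #ff8800→score S670 F1992: (65.88,89.38) → (8.52,121.53)

[2] `<line>` line segment, #008000→cut S838 F1284: (47.80,126.08) → (70.92,21.48)

[3] `<path>` closed polygon, #008000→cut S838 F1284: (137.24,102.52) → (37.27,51.12) → (51.60,119.06) → (137.24,102.52) (closed)

[4] `<path>` line segment, #000000→engrave S249 F3079: (102.93,7.09) → (132.78,49.99)

[5] `<path>` closed polygon, #008000→cut S838 F1284: (113.30,75.34) → (127.16,87.13) → (27.39,28.60) → (116.11,65.36) → (94.67,108.37) → (113.30,75.34) (closed)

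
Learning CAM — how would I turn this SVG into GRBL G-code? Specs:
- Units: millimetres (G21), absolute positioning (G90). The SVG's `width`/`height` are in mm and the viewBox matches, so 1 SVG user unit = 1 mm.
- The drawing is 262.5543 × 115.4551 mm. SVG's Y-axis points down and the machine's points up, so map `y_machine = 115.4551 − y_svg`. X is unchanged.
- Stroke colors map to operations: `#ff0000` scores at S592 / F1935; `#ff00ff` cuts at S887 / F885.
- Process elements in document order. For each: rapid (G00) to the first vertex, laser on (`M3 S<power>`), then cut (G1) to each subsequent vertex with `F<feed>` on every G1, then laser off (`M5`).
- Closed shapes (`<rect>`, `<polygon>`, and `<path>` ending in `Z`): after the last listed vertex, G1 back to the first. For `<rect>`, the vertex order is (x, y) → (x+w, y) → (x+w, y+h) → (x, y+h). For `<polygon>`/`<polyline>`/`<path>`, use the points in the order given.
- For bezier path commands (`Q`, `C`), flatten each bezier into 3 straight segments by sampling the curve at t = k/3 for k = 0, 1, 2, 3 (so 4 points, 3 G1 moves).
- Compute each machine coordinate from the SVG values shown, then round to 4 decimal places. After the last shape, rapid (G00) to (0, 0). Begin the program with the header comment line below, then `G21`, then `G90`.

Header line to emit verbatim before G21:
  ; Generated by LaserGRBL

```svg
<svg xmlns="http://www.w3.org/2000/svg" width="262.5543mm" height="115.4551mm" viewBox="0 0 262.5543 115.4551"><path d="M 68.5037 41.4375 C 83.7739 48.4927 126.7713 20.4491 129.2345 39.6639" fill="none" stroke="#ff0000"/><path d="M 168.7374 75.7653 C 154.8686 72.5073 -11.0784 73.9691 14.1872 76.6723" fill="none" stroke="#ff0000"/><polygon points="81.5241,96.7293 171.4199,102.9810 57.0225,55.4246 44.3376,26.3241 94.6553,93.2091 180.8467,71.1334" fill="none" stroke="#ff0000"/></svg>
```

Since the viewBox matches the mm dimensions, user units are millimetres directly. The only transform is the Y-flip y_m = 115.4551 − y_svg.

Shape 1 is a cubic bezier drawn with `<path>`. Its stroke #ff0000 means score at S592, F1935. After flipping Y the toolpath is (68.5037,74.0176) → (90.4881,75.6117) → (115.7881,82.3035) → (129.2345,75.7912).

Shape 2 is a cubic bezier drawn with `<path>`. Its stroke #ff0000 means score at S592, F1935. After flipping Y the toolpath is (168.7374,39.6898) → (116.8903,41.5034) → (39.9447,40.9434) → (14.1872,38.7828).

Shape 3 is a closed polygon drawn with `<polygon>`. Its stroke #ff0000 means score at S592, F1935. After flipping Y the toolpath is (81.5241,18.7258) → (171.4199,12.4741) → (57.0225,60.0305) → (44.3376,89.1310) → (94.6553,22.2460) → (180.8467,44.3217) → (81.5241,18.7258), returning to the start.

; Generated by LaserGRBL
G21
G90
G00 X68.5037 Y74.0176
M3 S592
G1 X90.4881 Y75.6117 F1935
G1 X115.7881 Y82.3035 F1935
G1 X129.2345 Y75.7912 F1935
M5
G00 X168.7374 Y39.6898
M3 S592
G1 X116.8903 Y41.5034 F1935
G1 X39.9447 Y40.9434 F1935
G1 X14.1872 Y38.7828 F1935
M5
G00 X81.5241 Y18.7258
M3 S592
G1 X171.4199 Y12.4741 F1935
G1 X57.0225 Y60.0305 F1935
G1 X44.3376 Y89.1310 F1935
G1 X94.6553 Y22.2460 F1935
G1 X180.8467 Y44.3217 F1935
G1 X81.5241 Y18.7258 F1935
M5
G00 X0.0000 Y0.0000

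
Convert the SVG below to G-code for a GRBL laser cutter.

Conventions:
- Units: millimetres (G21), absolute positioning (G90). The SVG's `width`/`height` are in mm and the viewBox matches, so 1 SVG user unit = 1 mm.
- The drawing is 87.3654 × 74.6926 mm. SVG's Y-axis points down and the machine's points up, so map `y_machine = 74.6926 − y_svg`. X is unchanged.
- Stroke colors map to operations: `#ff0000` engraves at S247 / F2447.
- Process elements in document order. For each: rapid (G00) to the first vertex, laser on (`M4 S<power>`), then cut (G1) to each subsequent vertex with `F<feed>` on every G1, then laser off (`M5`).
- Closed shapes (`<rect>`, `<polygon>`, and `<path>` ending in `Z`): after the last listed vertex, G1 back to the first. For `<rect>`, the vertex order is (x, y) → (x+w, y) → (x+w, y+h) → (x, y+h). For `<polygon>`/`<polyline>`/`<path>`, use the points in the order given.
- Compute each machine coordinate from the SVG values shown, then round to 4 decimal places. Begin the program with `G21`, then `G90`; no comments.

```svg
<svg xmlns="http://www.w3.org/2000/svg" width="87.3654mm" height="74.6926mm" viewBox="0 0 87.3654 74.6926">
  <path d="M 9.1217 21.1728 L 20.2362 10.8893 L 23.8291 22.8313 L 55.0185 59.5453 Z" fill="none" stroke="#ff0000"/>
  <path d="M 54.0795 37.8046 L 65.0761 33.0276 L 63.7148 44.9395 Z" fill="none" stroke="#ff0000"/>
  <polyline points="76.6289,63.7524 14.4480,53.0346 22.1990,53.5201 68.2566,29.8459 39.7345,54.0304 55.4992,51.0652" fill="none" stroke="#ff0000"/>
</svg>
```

Since the viewBox matches the mm dimensions, user units are millimetres directly. The only transform is the Y-flip y_m = 74.6926 − y_svg.

Shape 1 is a closed polygon drawn with `<path>`. Its stroke #ff0000 means engrave at S247, F2447. After flipping Y the toolpath is (9.1217,53.5198) → (20.2362,63.8033) → (23.8291,51.8613) → (55.0185,15.1473) → (9.1217,53.5198), returning to the start.

Shape 2 is a regular polygon drawn with `<path>`. Its stroke #ff0000 means engrave at S247, F2447. After flipping Y the toolpath is (54.0795,36.8880) → (65.0761,41.6650) → (63.7148,29.7531) → (54.0795,36.8880), returning to the start.

Shape 3 is a open polyline drawn with `<polyline>`. Its stroke #ff0000 means engrave at S247, F2447. After flipping Y the toolpath is (76.6289,10.9402) → (14.4480,21.6580) → (22.1990,21.1725) → (68.2566,44.8467) → (39.7345,20.6622) → (55.4992,23.6274).

G21
G90
G00 X9.1217 Y53.5198
M4 S247
G1 X20.2362 Y63.8033 F2447
G1 X23.8291 Y51.8613 F2447
G1 X55.0185 Y15.1473 F2447
G1 X9.1217 Y53.5198 F2447
M5
G00 X54.0795 Y36.8880
M4 S247
G1 X65.0761 Y41.6650 F2447
G1 X63.7148 Y29.7531 F2447
G1 X54.0795 Y36.8880 F2447
M5
G00 X76.6289 Y10.9402
M4 S247
G1 X14.4480 Y21.6580 F2447
G1 X22.1990 Y21.1725 F2447
G1 X68.2566 Y44.8467 F2447
G1 X39.7345 Y20.6622 F2447
G1 X55.4992 Y23.6274 F2447
M5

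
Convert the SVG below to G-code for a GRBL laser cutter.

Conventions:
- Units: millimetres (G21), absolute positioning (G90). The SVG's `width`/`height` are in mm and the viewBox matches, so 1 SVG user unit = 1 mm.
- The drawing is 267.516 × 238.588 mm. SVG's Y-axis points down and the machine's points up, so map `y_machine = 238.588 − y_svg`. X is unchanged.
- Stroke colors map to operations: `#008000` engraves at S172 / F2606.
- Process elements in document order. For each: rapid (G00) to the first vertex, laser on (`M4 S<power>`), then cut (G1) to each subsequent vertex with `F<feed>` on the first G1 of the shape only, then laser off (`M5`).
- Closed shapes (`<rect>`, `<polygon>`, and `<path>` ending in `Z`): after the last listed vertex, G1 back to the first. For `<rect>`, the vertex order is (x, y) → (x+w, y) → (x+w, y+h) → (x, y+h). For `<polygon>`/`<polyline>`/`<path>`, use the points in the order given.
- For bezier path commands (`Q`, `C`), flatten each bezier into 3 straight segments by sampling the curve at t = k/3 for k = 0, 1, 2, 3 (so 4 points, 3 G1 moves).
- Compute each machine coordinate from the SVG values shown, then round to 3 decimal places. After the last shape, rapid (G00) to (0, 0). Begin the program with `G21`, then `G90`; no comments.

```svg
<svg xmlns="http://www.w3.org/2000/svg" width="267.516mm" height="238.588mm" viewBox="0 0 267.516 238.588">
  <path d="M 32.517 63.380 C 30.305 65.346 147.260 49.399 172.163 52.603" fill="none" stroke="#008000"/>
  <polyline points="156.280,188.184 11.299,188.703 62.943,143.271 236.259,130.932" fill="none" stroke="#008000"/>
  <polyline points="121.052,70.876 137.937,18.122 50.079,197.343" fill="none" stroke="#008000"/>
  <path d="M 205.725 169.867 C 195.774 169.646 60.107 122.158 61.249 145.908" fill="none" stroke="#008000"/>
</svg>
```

viewBox `0 0 267.516 238.588` with mm width/height → 1 unit = 1 mm. Flip: y_m = 238.588 − y_svg.

**Shape 1** — `<path>` cubic bezier, stroke `#008000` → engrave (S172, F2606). Control points (SVG): P0=(32.517,63.380), P1=(30.305,65.346), P2=(147.260,49.399), P3=(172.163,52.603); sampled at t=k/3. Machine vertices: (32.517,175.208) → (62.204,177.840) → (124.399,184.178) → (172.163,185.985). Open path.

**Shape 2** — `<polyline>` open polyline, stroke `#008000` → engrave (S172, F2606). Machine vertices: (156.280,50.404) → (11.299,49.885) → (62.943,95.317) → (236.259,107.656). Open path.

**Shape 3** — `<polyline>` open polyline, stroke `#008000` → engrave (S172, F2606). Machine vertices: (121.052,167.712) → (137.937,220.466) → (50.079,41.245). Open path.

**Shape 4** — `<path>` cubic bezier, stroke `#008000` → engrave (S172, F2606). Control points (SVG): P0=(205.725,169.867), P1=(195.774,169.646), P2=(60.107,122.158), P3=(61.249,145.908); sampled at t=k/3. Machine vertices: (205.725,68.721) → (163.592,80.309) → (95.987,97.073) → (61.249,92.680). Open path.

G21
G90
G00 X32.517 Y175.208
M4 S172
G1 X62.204 Y177.840 F2606
G1 X124.399 Y184.178
G1 X172.163 Y185.985
M5
G00 X156.280 Y50.404
M4 S172
G1 X11.299 Y49.885 F2606
G1 X62.943 Y95.317
G1 X236.259 Y107.656
M5
G00 X121.052 Y167.712
M4 S172
G1 X137.937 Y220.466 F2606
G1 X50.079 Y41.245
M5
G00 X205.725 Y68.721
M4 S172
G1 X163.592 Y80.309 F2606
G1 X95.987 Y97.073
G1 X61.249 Y92.680
M5
G00 X0.000 Y0.000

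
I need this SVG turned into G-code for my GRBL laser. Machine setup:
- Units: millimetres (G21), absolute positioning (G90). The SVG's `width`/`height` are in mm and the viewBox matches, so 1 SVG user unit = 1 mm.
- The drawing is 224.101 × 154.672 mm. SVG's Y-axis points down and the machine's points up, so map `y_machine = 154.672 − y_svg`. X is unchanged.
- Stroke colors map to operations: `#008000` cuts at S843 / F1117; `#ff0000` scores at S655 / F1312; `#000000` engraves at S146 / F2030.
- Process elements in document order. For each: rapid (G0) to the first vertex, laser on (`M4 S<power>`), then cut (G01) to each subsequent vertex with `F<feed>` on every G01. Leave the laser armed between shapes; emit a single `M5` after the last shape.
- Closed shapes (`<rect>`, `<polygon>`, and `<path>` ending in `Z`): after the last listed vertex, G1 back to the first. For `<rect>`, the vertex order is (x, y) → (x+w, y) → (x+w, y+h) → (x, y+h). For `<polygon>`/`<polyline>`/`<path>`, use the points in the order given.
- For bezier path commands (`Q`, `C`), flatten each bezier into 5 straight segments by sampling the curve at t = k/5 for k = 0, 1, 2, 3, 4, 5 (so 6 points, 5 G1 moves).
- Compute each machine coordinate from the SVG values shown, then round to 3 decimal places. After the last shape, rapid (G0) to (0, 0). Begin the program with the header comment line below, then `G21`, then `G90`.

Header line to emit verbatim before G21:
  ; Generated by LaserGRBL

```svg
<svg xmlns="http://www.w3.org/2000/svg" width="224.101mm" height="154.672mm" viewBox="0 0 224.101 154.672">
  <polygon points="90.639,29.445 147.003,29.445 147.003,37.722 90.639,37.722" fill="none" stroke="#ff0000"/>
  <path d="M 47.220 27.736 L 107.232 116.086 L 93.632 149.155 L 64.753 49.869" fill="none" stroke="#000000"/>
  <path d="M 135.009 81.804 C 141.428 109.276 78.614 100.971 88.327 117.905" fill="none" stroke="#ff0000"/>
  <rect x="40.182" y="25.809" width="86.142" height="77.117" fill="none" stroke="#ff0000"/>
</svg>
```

viewBox `0 0 224.101 154.672` with mm width/height → 1 unit = 1 mm. Flip: y_m = 154.672 − y_svg.

**Shape 1** — `<polygon>` rectangle, stroke `#ff0000` → score (S655, F1312). Machine vertices: (90.639,125.227) → (147.003,125.227) → (147.003,116.950) → (90.639,116.950) → (90.639,125.227). Closed: final G1 returns to the first vertex.

**Shape 2** — `<path>` open polyline, stroke `#000000` → engrave (S146, F2030). Machine vertices: (47.220,126.936) → (107.232,38.586) → (93.632,5.517) → (64.753,104.803). Open path.

**Shape 3** — `<path>` cubic bezier, stroke `#ff0000` → score (S655, F1312). Control points (SVG): P0=(135.009,81.804), P1=(141.428,109.276), P2=(78.614,100.971), P3=(88.327,117.905); sampled at t=k/5. Machine vertices: (135.009,72.868) → (131.687,60.190) → (118.553,53.170) → (102.412,48.878) → (90.068,44.387) → (88.327,36.767). Open path.

**Shape 4** — `<rect>` rectangle, stroke `#ff0000` → score (S655, F1312). Machine vertices: (40.182,128.863) → (126.324,128.863) → (126.324,51.746) → (40.182,51.746) → (40.182,128.863). Closed: final G1 returns to the first vertex.

; Generated by LaserGRBL
G21
G90
G0 X90.639 Y125.227
M4 S655
G01 X147.003 Y125.227 F1312
G01 X147.003 Y116.950 F1312
G01 X90.639 Y116.950 F1312
G01 X90.639 Y125.227 F1312
G0 X47.220 Y126.936
M4 S146
G01 X107.232 Y38.586 F2030
G01 X93.632 Y5.517 F2030
G01 X64.753 Y104.803 F2030
G0 X135.009 Y72.868
M4 S655
G01 X131.687 Y60.190 F1312
G01 X118.553 Y53.170 F1312
G01 X102.412 Y48.878 F1312
G01 X90.068 Y44.387 F1312
G01 X88.327 Y36.767 F1312
G0 X40.182 Y128.863
M4 S655
G01 X126.324 Y128.863 F1312
G01 X126.324 Y51.746 F1312
G01 X40.182 Y51.746 F1312
G01 X40.182 Y128.863 F1312
M5
G0 X0.000 Y0.000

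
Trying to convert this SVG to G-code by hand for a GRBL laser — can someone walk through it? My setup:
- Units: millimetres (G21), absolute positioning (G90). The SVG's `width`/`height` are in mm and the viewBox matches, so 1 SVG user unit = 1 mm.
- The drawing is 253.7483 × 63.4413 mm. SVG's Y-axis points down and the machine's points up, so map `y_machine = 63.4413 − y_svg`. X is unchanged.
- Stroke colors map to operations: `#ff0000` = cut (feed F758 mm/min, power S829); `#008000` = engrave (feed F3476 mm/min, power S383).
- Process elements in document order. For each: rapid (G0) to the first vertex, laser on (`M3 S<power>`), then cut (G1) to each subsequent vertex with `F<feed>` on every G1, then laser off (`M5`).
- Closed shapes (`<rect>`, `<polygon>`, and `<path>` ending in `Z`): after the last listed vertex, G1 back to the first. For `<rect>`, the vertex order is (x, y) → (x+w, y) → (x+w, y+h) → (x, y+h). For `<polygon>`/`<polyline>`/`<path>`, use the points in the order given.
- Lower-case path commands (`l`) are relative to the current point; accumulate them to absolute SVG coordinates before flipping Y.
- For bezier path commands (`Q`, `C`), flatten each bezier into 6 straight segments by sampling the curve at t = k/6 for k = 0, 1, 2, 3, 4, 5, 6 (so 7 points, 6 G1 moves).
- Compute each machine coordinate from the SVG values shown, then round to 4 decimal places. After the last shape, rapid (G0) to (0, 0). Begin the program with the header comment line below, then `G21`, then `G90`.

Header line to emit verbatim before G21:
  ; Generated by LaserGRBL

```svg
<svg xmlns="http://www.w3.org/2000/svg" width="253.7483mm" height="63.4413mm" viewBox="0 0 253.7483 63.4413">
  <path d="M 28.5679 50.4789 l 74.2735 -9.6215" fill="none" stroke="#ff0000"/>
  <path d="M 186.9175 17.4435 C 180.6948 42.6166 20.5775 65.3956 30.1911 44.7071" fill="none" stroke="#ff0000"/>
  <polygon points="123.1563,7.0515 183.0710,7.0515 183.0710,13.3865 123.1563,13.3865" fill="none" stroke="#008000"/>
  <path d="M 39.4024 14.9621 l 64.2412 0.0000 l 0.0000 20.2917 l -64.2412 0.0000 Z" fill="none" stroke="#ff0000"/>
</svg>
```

Since the viewBox matches the mm dimensions, user units are millimetres directly. The only transform is the Y-flip y_m = 63.4413 − y_svg.

Shape 1 is a line segment drawn with `<path>`. Its stroke #ff0000 means cut at S829, F758. After flipping Y the toolpath is (28.5679,12.9624) → (102.8414,22.5839).

Shape 2 is a cubic bezier drawn with `<path>`. Its stroke #ff0000 means cut at S829, F758. After flipping Y the toolpath is (186.9175,45.9978) → (172.4799,33.8009) → (141.3827,23.1440) → (102.6157,15.1679) → (65.1683,11.0136) → (38.0303,11.8221) → (30.1911,18.7342).

Shape 3 is a rectangle drawn with `<polygon>`. Its stroke #008000 means engrave at S383, F3476. After flipping Y the toolpath is (123.1563,56.3898) → (183.0710,56.3898) → (183.0710,50.0548) → (123.1563,50.0548) → (123.1563,56.3898), returning to the start.

Shape 4 is a rectangle drawn with `<path>`. Its stroke #ff0000 means cut at S829, F758. After flipping Y the toolpath is (39.4024,48.4792) → (103.6436,48.4792) → (103.6436,28.1875) → (39.4024,28.1875) → (39.4024,48.4792), returning to the start.

; Generated by LaserGRBL
G21
G90
G0 X28.5679 Y12.9624
M3 S829
G1 X102.8414 Y22.5839 F758
M5
G0 X186.9175 Y45.9978
M3 S829
G1 X172.4799 Y33.8009 F758
G1 X141.3827 Y23.1440 F758
G1 X102.6157 Y15.1679 F758
G1 X65.1683 Y11.0136 F758
G1 X38.0303 Y11.8221 F758
G1 X30.1911 Y18.7342 F758
M5
G0 X123.1563 Y56.3898
M3 S383
G1 X183.0710 Y56.3898 F3476
G1 X183.0710 Y50.0548 F3476
G1 X123.1563 Y50.0548 F3476
G1 X123.1563 Y56.3898 F3476
M5
G0 X39.4024 Y48.4792
M3 S829
G1 X103.6436 Y48.4792 F758
G1 X103.6436 Y28.1875 F758
G1 X39.4024 Y28.1875 F758
G1 X39.4024 Y48.4792 F758
M5
G0 X0.0000 Y0.0000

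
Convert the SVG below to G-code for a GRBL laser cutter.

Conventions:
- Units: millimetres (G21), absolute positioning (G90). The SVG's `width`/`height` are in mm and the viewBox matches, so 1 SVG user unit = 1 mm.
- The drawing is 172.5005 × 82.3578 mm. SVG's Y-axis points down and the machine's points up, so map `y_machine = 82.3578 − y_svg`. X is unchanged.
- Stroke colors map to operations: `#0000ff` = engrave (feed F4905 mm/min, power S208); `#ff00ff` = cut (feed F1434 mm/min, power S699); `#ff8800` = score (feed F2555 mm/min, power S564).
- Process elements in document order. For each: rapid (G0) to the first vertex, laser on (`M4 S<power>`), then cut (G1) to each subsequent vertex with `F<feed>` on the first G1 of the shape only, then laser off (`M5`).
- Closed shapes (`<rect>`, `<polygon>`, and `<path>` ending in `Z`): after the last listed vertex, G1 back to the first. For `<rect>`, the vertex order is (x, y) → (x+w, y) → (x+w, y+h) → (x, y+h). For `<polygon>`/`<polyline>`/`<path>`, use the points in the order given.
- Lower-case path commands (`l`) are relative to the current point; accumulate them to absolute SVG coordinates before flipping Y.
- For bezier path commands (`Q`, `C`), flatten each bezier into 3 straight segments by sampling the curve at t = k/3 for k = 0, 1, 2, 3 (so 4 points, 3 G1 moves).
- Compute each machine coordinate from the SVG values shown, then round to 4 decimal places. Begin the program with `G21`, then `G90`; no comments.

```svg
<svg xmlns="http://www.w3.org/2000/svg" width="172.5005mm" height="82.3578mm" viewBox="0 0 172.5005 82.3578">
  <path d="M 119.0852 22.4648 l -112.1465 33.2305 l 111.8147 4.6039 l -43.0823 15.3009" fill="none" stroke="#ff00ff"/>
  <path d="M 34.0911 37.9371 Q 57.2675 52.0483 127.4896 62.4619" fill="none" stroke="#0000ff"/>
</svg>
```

G21
G90
G0 X119.0852 Y59.8930
M4 S699
G1 X6.9387 Y26.6625 F1434
G1 X118.7534 Y22.0586
G1 X75.6711 Y6.7577
M5
G0 X34.0911 Y44.4207
M4 S208
G1 X54.7693 Y35.4241 F4905
G1 X85.9022 Y27.2491
G1 X127.4896 Y19.8959
M5

Since the viewBox matches the mm dimensions, user units are millimetres directly. The only transform is the Y-flip y_m = 82.3578 − y_svg.

Shape 1 is a open polyline drawn with `<path>`. Its stroke #ff00ff means cut at S699, F1434. After flipping Y the toolpath is (119.0852,59.8930) → (6.9387,26.6625) → (118.7534,22.0586) → (75.6711,6.7577).

Shape 2 is a quadratic bezier drawn with `<path>`. Its stroke #0000ff means engrave at S208, F4905. After flipping Y the toolpath is (34.0911,44.4207) → (54.7693,35.4241) → (85.9022,27.2491) → (127.4896,19.8959).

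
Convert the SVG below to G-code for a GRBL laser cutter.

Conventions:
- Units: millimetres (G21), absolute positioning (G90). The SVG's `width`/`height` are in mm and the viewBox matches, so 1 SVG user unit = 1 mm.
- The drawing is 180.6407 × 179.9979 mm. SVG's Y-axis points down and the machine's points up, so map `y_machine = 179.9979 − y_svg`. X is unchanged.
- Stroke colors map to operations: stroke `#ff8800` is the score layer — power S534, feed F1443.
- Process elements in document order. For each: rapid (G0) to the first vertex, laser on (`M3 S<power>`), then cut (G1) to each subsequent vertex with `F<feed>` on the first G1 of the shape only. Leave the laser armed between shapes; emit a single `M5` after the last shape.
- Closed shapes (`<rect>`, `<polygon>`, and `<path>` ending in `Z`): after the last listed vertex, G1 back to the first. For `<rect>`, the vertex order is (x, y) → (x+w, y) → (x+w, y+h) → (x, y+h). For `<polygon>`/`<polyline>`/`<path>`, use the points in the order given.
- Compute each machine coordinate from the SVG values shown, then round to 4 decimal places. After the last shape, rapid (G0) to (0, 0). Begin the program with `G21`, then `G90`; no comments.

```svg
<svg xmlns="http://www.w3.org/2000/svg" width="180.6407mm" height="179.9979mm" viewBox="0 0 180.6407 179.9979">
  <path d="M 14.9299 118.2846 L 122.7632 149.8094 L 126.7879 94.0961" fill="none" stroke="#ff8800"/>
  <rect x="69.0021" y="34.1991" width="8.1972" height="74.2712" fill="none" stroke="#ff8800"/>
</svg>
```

viewBox `0 0 180.6407 179.9979` with mm width/height → 1 unit = 1 mm. Flip: y_m = 179.9979 − y_svg.

**Shape 1** — `<path>` open polyline, stroke `#ff8800` → score (S534, F1443). Machine vertices: (14.9299,61.7133) → (122.7632,30.1885) → (126.7879,85.9018). Open path.

**Shape 2** — `<rect>` rectangle, stroke `#ff8800` → score (S534, F1443). Machine vertices: (69.0021,145.7988) → (77.1993,145.7988) → (77.1993,71.5276) → (69.0021,71.5276) → (69.0021,145.7988). Closed: final G1 returns to the first vertex.

G21
G90
G0 X14.9299 Y61.7133
M3 S534
G1 X122.7632 Y30.1885 F1443
G1 X126.7879 Y85.9018
G0 X69.0021 Y145.7988
M3 S534
G1 X77.1993 Y145.7988 F1443
G1 X77.1993 Y71.5276
G1 X69.0021 Y71.5276
G1 X69.0021 Y145.7988
M5
G0 X0.0000 Y0.0000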